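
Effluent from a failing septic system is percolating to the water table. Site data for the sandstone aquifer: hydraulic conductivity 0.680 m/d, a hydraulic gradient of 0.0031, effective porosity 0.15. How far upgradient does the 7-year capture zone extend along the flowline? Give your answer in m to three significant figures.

Darcy flux q = K·i = 0.680 × 0.0031 = 0.002108 m/d
v_s = q/n_e = 0.002108/0.15 = 0.01405 m/d
T = 7 yr × 365 = 2555 d
L = v × T = 0.01405 × 2555 = 35.91 m

35.9 m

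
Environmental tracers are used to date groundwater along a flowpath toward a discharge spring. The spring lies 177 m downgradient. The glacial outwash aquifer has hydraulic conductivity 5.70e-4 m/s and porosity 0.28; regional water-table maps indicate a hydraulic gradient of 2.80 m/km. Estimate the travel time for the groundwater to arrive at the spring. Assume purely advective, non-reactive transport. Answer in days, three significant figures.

359 days

K = 5.70e-4 m/s × 86400 s/d = 49.25 m/d
q = Ki = 49.25 × 0.0028 = 0.1379 m/d
v_s = q/n_e = 0.1379/0.28 = 0.4925 m/d
t = L / v = 177 / 0.4925 = 359.4 d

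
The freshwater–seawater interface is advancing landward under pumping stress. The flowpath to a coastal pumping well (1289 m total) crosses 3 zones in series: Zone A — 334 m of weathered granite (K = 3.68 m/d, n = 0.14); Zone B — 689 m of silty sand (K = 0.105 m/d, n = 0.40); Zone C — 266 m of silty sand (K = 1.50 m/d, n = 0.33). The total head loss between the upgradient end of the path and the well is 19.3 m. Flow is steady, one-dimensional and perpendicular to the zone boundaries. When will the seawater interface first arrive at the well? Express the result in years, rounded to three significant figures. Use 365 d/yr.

Continuity: the same q passes through each zone, so ΔH = q·Σ(L_j/K_j) — the zones act as resistances in series.
Σ(L/K) = 334/3.68 + 689/0.105 + 266/1.50 = 90.76 + 6562 + 177.3 = 6830 d
q = ΔH / Σ(L/K) = 19.3 / 6830 = 0.002826 m/d (same in every zone)
Zone A: v = q/n = 0.002826/0.14 = 0.02018 m/d → t_A = 334/0.02018 = 16550 d
Zone B: v = q/n = 0.002826/0.40 = 0.007064 m/d → t_B = 689/0.007064 = 97530 d
Zone C: v = q/n = 0.002826/0.33 = 0.008563 m/d → t_C = 266/0.008563 = 31060 d
Total t = 16550 + 97530 + 31060 = 145100 d
   = 145100 / 365 = 398 yr

398 years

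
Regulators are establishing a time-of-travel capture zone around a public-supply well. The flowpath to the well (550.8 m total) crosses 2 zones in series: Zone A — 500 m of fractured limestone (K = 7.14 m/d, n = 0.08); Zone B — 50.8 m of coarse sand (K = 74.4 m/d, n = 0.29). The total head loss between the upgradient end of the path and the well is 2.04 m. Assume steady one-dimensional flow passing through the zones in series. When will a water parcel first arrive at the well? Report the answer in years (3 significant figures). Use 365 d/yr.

5.20 years

Continuity: the same q passes through each zone, so ΔH = q·Σ(L_j/K_j) — the zones act as resistances in series.
Σ(L/K) = 500/7.14 + 50.8/74.4 = 70.03 + 0.6828 = 70.71 d
q = ΔH / Σ(L/K) = 2.04 / 70.71 = 0.02885 m/d (same in every zone)
Zone A: v = q/n = 0.02885/0.08 = 0.3606 m/d → t_A = 500/0.3606 = 1386 d
Zone B: v = q/n = 0.02885/0.29 = 0.09948 m/d → t_B = 50.8/0.09948 = 510.6 d
Total t = 1386 + 510.6 = 1897 d
   = 1897 / 365 = 5.20 yr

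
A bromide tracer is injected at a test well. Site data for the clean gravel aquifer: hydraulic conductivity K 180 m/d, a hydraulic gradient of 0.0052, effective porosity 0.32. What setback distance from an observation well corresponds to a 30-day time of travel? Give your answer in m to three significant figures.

87.8 m

Specific discharge q = 180 × 0.0052 = 0.9360 m/d
Seepage velocity v = q / n = 0.9360 / 0.32 = 2.925 m/d
L = v × T = 2.925 × 30 = 87.75 m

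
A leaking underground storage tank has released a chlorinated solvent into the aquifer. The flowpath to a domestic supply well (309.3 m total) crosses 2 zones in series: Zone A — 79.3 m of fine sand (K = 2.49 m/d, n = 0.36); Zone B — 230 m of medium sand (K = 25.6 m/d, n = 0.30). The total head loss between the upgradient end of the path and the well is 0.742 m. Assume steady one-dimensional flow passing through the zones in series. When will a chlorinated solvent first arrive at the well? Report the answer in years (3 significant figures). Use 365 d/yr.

Steady 1-D flow in series ⇒ the Darcy flux q is identical in every zone and the zone head losses add (resistances L/K in series).
Σ(L/K) = 79.3/2.49 + 230/25.6 = 31.85 + 8.984 = 40.83 d
q = ΔH / Σ(L/K) = 0.742 / 40.83 = 0.01817 m/d (same in every zone)
Zone A: v = q/n = 0.01817/0.36 = 0.05048 m/d → t_A = 79.3/0.05048 = 1571 d
Zone B: v = q/n = 0.01817/0.30 = 0.06057 m/d → t_B = 230/0.06057 = 3797 d
Total t = 1571 + 3797 = 5368 d
   = 5368 / 365 = 14.7 yr

14.7 years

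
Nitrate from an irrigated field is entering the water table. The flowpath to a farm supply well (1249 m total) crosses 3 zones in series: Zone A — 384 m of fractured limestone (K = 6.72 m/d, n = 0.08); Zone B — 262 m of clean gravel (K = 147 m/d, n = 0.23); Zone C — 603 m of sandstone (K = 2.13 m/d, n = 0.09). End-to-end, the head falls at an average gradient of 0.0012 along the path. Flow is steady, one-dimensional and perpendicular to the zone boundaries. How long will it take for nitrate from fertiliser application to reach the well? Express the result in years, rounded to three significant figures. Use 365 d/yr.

90.8 years

For zones in series the flux q is common to all zones; the equivalent conductivity is the harmonic (thickness-weighted) mean, K_eq = L_total / Σ(L_j/K_j).
Σ(L/K) = 384/6.72 + 262/147 + 603/2.13 = 57.14 + 1.782 + 283.1 = 342.0 d
K_eq = L_total / Σ(L/K) = 1249 / 342.0 = 3.652 m/d
q = K_eq · i = 3.652 × 0.0012 = 0.004382 m/d (same in every zone)
Zone A: v = q/n = 0.004382/0.08 = 0.05478 m/d → t_A = 384/0.05478 = 7010 d
Zone B: v = q/n = 0.004382/0.23 = 0.01905 m/d → t_B = 262/0.01905 = 13750 d
Zone C: v = q/n = 0.004382/0.09 = 0.04869 m/d → t_C = 603/0.04869 = 12380 d
Total t = 7010 + 13750 + 12380 = 33150 d
   = 33150 / 365 = 90.8 yr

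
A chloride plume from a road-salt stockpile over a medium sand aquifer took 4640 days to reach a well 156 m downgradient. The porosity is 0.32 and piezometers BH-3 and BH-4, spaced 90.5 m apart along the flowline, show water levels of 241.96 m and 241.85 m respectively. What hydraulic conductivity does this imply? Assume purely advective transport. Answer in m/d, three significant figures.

8.85 m/d

Hydraulic gradient i = (241.96 − 241.85) / 90.5 = 0.11 / 90.5 = 0.001215
v = L / t = 156 / 4640 = 0.03362 m/d
K = v · n / i = 0.03362 × 0.32 / 0.001215 = 8.85 m/d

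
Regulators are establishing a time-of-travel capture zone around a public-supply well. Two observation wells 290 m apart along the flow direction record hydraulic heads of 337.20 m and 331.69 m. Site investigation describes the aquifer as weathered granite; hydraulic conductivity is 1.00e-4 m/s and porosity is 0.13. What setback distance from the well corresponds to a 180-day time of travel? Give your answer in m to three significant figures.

Hydraulic gradient i = (337.20 − 331.69) / 290 = 5.51 / 290 = 0.01900
K = 1.00e-4 m/s × 86400 s/d = 8.640 m/d
Darcy flux q = K·i = 8.640 × 0.01900 = 0.1642 m/d
Seepage velocity v = q / n = 0.1642 / 0.13 = 1.263 m/d
L = v × T = 1.263 × 180 = 227.3 m

227 m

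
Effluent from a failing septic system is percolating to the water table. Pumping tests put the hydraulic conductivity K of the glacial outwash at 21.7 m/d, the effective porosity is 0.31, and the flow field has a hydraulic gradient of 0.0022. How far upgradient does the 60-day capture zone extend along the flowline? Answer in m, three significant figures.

Specific discharge q = 21.7 × 0.0022 = 0.04774 m/d
Average linear velocity = 0.04774 / 0.31 = 0.1540 m/d
L = v × T = 0.1540 × 60 = 9.240 m

9.24 m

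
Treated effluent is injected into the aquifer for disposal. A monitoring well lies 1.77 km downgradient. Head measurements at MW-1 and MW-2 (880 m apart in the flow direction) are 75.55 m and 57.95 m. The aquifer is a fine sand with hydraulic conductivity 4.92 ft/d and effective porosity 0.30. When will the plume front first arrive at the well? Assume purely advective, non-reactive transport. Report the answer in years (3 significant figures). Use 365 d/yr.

Hydraulic gradient i = (75.55 − 57.95) / 880 = 17.60 / 880 = 0.02000
K = 4.92 ft/d × 0.3048 = 1.500 m/d
Darcy flux q = K·i = 1.500 × 0.02000 = 0.02999 m/d
Seepage velocity v = q / n = 0.02999 / 0.30 = 0.09997 m/d
L = 1.77 km = 1770 m
t = L / v = 1770 / 0.09997 = 17700 d
   = 17700 / 365 = 48.5 yr

48.5 years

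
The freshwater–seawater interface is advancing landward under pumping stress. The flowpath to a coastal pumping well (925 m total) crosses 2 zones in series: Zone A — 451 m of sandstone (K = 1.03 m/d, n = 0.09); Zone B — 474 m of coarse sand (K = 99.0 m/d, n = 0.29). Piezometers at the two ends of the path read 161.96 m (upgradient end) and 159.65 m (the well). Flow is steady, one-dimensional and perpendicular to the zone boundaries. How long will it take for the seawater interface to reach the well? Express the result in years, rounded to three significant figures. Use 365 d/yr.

93.5 years

Total head drop ΔH = 161.96 − 159.65 = 2.31 m
Continuity: the same q passes through each zone, so ΔH = q·Σ(L_j/K_j) — the zones act as resistances in series.
Σ(L/K) = 451/1.03 + 474/99.0 = 437.9 + 4.788 = 442.7 d
q = ΔH / Σ(L/K) = 2.31 / 442.7 = 0.005219 m/d (same in every zone)
Zone A: v = q/n = 0.005219/0.09 = 0.05798 m/d → t_A = 451/0.05798 = 7778 d
Zone B: v = q/n = 0.005219/0.29 = 0.01799 m/d → t_B = 474/0.01799 = 26340 d
Total t = 7778 + 26340 = 34120 d
   = 34120 / 365 = 93.5 yr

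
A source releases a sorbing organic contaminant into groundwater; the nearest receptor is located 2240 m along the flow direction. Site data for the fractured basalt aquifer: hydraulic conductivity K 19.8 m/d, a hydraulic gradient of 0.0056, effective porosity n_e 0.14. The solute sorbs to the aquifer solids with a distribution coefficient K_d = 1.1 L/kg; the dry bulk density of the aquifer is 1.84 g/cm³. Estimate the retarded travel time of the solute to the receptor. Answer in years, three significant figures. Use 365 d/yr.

120 years

Darcy flux q = K·i = 19.8 × 0.0056 = 0.1109 m/d
Seepage velocity v = q / n = 0.1109 / 0.14 = 0.7920 m/d
Retardation R = 1 + ρ_b·K_d/n = 1 + 1.84×1.1/0.14 = 15.46
Contaminant velocity v_c = v/R = 0.7920/15.46 = 0.05124 m/d
t = L/v_c = 2240/0.05124 = 43720 d
   = 43720/365 = 120 yr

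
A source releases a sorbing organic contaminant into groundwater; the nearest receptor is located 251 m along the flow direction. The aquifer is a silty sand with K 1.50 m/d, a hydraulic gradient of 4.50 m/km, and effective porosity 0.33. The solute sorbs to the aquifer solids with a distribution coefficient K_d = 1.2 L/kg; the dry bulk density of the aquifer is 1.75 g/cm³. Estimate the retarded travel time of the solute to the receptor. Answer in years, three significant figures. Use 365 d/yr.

248 years

q = Ki = 1.50 × 0.0045 = 0.006750 m/d
Average linear velocity = 0.006750 / 0.33 = 0.02045 m/d
Retardation R = 1 + ρ_b·K_d/n = 1 + 1.75×1.2/0.33 = 7.364
Contaminant velocity v_c = v/R = 0.02045/7.364 = 0.002778 m/d
t = L/v_c = 251/0.002778 = 90360 d
   = 90360/365 = 248 yr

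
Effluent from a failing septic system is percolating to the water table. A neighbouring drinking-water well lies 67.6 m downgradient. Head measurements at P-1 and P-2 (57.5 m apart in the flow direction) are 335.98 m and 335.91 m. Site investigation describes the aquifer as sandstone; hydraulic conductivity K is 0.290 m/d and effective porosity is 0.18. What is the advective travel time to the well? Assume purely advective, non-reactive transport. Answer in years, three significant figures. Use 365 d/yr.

Hydraulic gradient i = (335.98 − 335.91) / 57.5 = 0.07 / 57.5 = 0.001217
q = Ki = 0.290 × 0.001217 = 3.530e-4 m/d
v = Ki/n = 0.290·0.001217/0.18 = 0.001961 m/d
t = L / v = 67.6 / 0.001961 = 34470 d
   = 34470 / 365 = 94.4 yr

94.4 years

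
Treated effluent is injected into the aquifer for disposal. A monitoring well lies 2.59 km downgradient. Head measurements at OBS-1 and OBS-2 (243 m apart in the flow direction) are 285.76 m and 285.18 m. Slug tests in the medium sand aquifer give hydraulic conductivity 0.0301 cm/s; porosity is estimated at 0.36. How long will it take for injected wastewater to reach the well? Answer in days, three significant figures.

15000 days

Hydraulic gradient i = (285.76 − 285.18) / 243 = 0.58 / 243 = 0.002387
K = 0.0301 cm/s × 864 = 26.01 m/d
Specific discharge q = 26.01 × 0.002387 = 0.06207 m/d
Average linear velocity = 0.06207 / 0.36 = 0.1724 m/d
L = 2.59 km = 2590 m
t = L / v = 2590 / 0.1724 = 15020 d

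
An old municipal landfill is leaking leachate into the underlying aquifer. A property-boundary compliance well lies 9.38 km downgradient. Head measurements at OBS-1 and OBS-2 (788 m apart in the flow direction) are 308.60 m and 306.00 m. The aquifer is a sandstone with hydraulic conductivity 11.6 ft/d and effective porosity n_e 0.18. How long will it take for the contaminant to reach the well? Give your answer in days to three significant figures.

145000 days

Hydraulic gradient i = (308.60 − 306.00) / 788 = 2.60 / 788 = 0.003299
K = 11.6 ft/d × 0.3048 = 3.536 m/d
q = Ki = 3.536 × 0.003299 = 0.01167 m/d
Seepage velocity v = q / n = 0.01167 / 0.18 = 0.06481 m/d
L = 9.38 km = 9380 m
t = L / v = 9380 / 0.06481 = 144700 d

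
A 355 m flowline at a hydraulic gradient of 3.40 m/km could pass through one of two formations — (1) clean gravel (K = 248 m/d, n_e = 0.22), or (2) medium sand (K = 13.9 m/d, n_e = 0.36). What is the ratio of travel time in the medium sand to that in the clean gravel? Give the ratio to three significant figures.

Unit 1 (clean gravel): v = 248×0.0034/0.22 = 3.833 m/d, t = 355/3.833 = 92.62 d
Unit 2 (medium sand): v = 13.9×0.0034/0.36 = 0.1313 m/d, t = 355/0.1313 = 2704 d
t(medium sand) / t(clean gravel) = 2704/92.62 = 29.2

29.2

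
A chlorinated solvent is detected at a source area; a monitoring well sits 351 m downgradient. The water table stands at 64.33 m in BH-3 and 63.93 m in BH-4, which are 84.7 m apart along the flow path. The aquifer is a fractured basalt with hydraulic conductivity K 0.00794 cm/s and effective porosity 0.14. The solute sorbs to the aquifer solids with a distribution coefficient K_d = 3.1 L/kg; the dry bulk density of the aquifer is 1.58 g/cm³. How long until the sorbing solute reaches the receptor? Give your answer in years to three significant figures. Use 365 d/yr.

150 years

Hydraulic gradient i = (64.33 − 63.93) / 84.7 = 0.40 / 84.7 = 0.004723
K = 0.00794 cm/s × 864 = 6.860 m/d
Darcy flux q = K·i = 6.860 × 0.004723 = 0.03240 m/d
v_s = q/n_e = 0.03240/0.14 = 0.2314 m/d
Retardation R = 1 + ρ_b·K_d/n = 1 + 1.58×3.1/0.14 = 35.99
Contaminant velocity v_c = v/R = 0.2314/35.99 = 0.006431 m/d
t = L/v_c = 351/0.006431 = 54580 d
   = 54580/365 = 150 yr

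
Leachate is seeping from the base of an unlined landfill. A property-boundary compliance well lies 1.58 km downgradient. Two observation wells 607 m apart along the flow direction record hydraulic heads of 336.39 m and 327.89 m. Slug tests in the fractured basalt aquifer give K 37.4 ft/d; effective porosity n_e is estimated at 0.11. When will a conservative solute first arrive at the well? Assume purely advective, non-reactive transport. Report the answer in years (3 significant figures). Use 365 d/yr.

2.98 years

Hydraulic gradient i = (336.39 − 327.89) / 607 = 8.50 / 607 = 0.01400
K = 37.4 ft/d × 0.3048 = 11.40 m/d
Specific discharge q = 11.40 × 0.01400 = 0.1596 m/d
v = Ki/n = 11.40·0.01400/0.11 = 1.451 m/d
L = 1.58 km = 1580 m
t = L / v = 1580 / 1.451 = 1089 d
   = 1089 / 365 = 2.98 yr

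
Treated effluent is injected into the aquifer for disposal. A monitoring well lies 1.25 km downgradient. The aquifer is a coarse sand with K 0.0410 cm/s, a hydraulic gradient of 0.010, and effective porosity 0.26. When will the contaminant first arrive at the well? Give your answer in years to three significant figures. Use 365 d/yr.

2.51 years

K = 0.0410 cm/s × 864 = 35.42 m/d
q = Ki = 35.42 × 0.010 = 0.3542 m/d
v_s = q/n_e = 0.3542/0.26 = 1.362 m/d
L = 1.25 km = 1250 m
t = L / v = 1250 / 1.362 = 917.5 d
   = 917.5 / 365 = 2.51 yr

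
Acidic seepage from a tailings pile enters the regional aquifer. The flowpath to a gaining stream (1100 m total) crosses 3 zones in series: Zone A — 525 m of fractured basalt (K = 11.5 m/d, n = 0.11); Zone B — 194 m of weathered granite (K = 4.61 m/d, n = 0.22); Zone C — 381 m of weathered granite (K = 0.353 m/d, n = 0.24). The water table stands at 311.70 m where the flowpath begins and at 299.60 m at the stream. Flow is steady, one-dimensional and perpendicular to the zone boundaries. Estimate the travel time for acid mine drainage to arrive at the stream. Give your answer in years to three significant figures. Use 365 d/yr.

Total head drop ΔH = 311.70 − 299.60 = 12.10 m
Steady 1-D flow in series ⇒ the Darcy flux q is identical in every zone and the zone head losses add (resistances L/K in series).
Σ(L/K) = 525/11.5 + 194/4.61 + 381/0.353 = 45.65 + 42.08 + 1079 = 1167 d
q = ΔH / Σ(L/K) = 12.10 / 1167 = 0.01037 m/d (same in every zone)
Zone A: v = q/n = 0.01037/0.11 = 0.09425 m/d → t_A = 525/0.09425 = 5570 d
Zone B: v = q/n = 0.01037/0.22 = 0.04713 m/d → t_B = 194/0.04713 = 4117 d
Zone C: v = q/n = 0.01037/0.24 = 0.04320 m/d → t_C = 381/0.04320 = 8819 d
Total t = 5570 + 4117 + 8819 = 18510 d
   = 18510 / 365 = 50.7 yr

50.7 years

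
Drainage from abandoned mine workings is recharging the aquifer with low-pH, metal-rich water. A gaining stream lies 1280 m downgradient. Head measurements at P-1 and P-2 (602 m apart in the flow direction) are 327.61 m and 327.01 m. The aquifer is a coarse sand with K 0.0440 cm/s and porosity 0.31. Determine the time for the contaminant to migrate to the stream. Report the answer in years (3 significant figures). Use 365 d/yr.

Hydraulic gradient i = (327.61 − 327.01) / 602 = 0.60 / 602 = 9.967e-4
K = 0.0440 cm/s × 864 = 38.02 m/d
q = Ki = 38.02 × 9.967e-4 = 0.03789 m/d
v = Ki/n = 38.02·9.967e-4/0.31 = 0.1222 m/d
t = L / v = 1280 / 0.1222 = 10470 d
   = 10470 / 365 = 28.7 yr

28.7 years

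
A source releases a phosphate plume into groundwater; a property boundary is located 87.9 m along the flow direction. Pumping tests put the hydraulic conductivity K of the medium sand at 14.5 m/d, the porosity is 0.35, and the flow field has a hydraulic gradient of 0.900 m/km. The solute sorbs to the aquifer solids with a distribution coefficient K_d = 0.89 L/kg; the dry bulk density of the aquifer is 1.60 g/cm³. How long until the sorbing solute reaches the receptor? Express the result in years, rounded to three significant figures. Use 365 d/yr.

Specific discharge q = 14.5 × 9.0e-4 = 0.01305 m/d
Seepage velocity v = q / n = 0.01305 / 0.35 = 0.03729 m/d
Retardation R = 1 + ρ_b·K_d/n = 1 + 1.60×0.89/0.35 = 5.069
Contaminant velocity v_c = v/R = 0.03729/5.069 = 0.007356 m/d
t = L/v_c = 87.9/0.007356 = 11950 d
   = 11950/365 = 32.7 yr

32.7 years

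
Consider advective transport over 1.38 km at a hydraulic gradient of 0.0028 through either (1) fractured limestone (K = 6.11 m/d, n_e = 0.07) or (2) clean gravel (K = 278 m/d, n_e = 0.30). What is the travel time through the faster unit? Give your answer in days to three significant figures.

532 days

Unit 1 (fractured limestone): v = 6.11×0.0028/0.07 = 0.2444 m/d, t = 1380/0.2444 = 5646 d
Unit 2 (clean gravel): v = 278×0.0028/0.30 = 2.595 m/d, t = 1380/2.595 = 531.9 d
Faster unit: t = 532 d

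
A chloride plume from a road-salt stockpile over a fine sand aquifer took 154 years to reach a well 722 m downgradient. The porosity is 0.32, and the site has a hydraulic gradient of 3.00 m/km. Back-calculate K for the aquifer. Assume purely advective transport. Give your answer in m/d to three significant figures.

1.37 m/d

t = 154 years = 56210 d
v = L / t = 722 / 56210 = 0.01284 m/d
K = v · n / i = 0.01284 × 0.32 / 0.0030 = 1.37 m/d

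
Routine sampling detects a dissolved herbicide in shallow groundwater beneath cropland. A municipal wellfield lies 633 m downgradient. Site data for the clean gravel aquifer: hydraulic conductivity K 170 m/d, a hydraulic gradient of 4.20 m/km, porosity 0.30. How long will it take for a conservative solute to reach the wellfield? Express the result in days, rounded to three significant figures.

Darcy flux q = K·i = 170 × 0.0042 = 0.7140 m/d
v = Ki/n = 170·0.0042/0.30 = 2.380 m/d
t = L / v = 633 / 2.380 = 266.0 d

266 days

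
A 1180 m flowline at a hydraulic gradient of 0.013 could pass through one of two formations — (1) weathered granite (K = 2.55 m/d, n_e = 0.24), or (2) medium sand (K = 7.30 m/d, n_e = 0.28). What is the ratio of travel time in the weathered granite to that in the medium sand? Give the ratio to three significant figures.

Unit 1 (weathered granite): v = 2.55×0.013/0.24 = 0.1381 m/d, t = 1180/0.1381 = 8543 d
Unit 2 (medium sand): v = 7.30×0.013/0.28 = 0.3389 m/d, t = 1180/0.3389 = 3482 d
t(weathered granite) / t(medium sand) = 8543/3482 = 2.45

2.45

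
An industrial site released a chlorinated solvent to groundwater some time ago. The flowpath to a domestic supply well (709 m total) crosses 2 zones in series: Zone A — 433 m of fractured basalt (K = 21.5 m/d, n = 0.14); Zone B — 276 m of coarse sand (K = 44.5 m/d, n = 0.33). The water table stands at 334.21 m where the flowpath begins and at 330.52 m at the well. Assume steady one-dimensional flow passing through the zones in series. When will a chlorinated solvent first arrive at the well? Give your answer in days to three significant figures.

Total head drop ΔH = 334.21 − 330.52 = 3.69 m
Steady 1-D flow in series ⇒ the Darcy flux q is identical in every zone and the zone head losses add (resistances L/K in series).
Σ(L/K) = 433/21.5 + 276/44.5 = 20.14 + 6.202 = 26.34 d
q = ΔH / Σ(L/K) = 3.69 / 26.34 = 0.1401 m/d (same in every zone)
Zone A: v = q/n = 0.1401/0.14 = 1.001 m/d → t_A = 433/1.001 = 432.7 d
Zone B: v = q/n = 0.1401/0.33 = 0.4245 m/d → t_B = 276/0.4245 = 650.2 d
Total t = 432.7 + 650.2 = 1083 d

1080 days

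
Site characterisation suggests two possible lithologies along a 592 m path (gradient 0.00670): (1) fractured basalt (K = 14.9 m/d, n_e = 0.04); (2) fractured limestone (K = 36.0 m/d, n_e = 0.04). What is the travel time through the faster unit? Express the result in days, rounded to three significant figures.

98.2 days

Unit 1 (fractured basalt): v = 14.9×0.0067/0.04 = 2.496 m/d, t = 592/2.496 = 237.2 d
Unit 2 (fractured limestone): v = 36.0×0.0067/0.04 = 6.030 m/d, t = 592/6.030 = 98.18 d
Faster unit: t = 98.2 d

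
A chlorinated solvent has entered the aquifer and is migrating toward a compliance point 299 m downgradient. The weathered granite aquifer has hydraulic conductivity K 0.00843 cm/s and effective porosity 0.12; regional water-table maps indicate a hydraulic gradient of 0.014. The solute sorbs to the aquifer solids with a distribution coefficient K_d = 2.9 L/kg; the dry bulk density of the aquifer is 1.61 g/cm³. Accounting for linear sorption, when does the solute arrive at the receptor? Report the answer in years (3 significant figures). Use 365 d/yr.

K = 0.00843 cm/s × 864 = 7.284 m/d
Darcy flux q = K·i = 7.284 × 0.014 = 0.1020 m/d
Seepage velocity v = q / n = 0.1020 / 0.12 = 0.8497 m/d
Retardation R = 1 + ρ_b·K_d/n = 1 + 1.61×2.9/0.12 = 39.91
Contaminant velocity v_c = v/R = 0.8497/39.91 = 0.02129 m/d
t = L/v_c = 299/0.02129 = 14040 d
   = 14040/365 = 38.5 yr

38.5 years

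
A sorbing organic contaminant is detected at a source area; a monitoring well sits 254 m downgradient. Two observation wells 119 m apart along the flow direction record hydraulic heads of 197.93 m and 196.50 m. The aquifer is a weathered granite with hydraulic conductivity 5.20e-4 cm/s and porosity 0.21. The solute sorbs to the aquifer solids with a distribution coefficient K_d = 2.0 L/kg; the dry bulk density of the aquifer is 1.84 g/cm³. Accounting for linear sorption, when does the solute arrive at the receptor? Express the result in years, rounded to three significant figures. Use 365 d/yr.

Hydraulic gradient i = (197.93 − 196.50) / 119 = 1.43 / 119 = 0.01202
K = 5.20e-4 cm/s × 864 = 0.4493 m/d
Specific discharge q = 0.4493 × 0.01202 = 0.005399 m/d
Average linear velocity = 0.005399 / 0.21 = 0.02571 m/d
Retardation R = 1 + ρ_b·K_d/n = 1 + 1.84×2.0/0.21 = 18.52
Contaminant velocity v_c = v/R = 0.02571/18.52 = 0.001388 m/d
t = L/v_c = 254/0.001388 = 183000 d
   = 183000/365 = 501 yr

501 years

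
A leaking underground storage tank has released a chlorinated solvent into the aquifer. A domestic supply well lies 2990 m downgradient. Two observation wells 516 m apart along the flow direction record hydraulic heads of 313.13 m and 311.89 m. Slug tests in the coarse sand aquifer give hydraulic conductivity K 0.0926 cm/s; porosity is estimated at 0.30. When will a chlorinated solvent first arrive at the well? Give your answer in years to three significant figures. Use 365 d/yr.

12.8 years

Hydraulic gradient i = (313.13 − 311.89) / 516 = 1.24 / 516 = 0.002403
K = 0.0926 cm/s × 864 = 80.01 m/d
q = Ki = 80.01 × 0.002403 = 0.1923 m/d
v_s = q/n_e = 0.1923/0.30 = 0.6409 m/d
t = L / v = 2990 / 0.6409 = 4665 d
   = 4665 / 365 = 12.8 yr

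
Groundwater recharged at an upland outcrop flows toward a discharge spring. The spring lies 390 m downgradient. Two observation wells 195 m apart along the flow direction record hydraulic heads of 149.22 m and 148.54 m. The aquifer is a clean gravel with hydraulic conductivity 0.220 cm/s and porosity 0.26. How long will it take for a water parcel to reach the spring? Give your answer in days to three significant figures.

153 days

Hydraulic gradient i = (149.22 − 148.54) / 195 = 0.68 / 195 = 0.003487
K = 0.220 cm/s × 864 = 190.1 m/d
Darcy flux q = K·i = 190.1 × 0.003487 = 0.6628 m/d
v_s = q/n_e = 0.6628/0.26 = 2.549 m/d
t = L / v = 390 / 2.549 = 153.0 d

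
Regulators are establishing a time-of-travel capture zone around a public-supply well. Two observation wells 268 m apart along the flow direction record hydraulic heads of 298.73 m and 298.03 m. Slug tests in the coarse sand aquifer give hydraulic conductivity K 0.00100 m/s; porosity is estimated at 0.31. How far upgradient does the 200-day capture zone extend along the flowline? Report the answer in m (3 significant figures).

146 m

Hydraulic gradient i = (298.73 − 298.03) / 268 = 0.70 / 268 = 0.002612
K = 0.00100 m/s × 86400 s/d = 86.40 m/d
q = Ki = 86.40 × 0.002612 = 0.2257 m/d
v = Ki/n = 86.40·0.002612/0.31 = 0.7280 m/d
L = v × T = 0.7280 × 200 = 145.6 m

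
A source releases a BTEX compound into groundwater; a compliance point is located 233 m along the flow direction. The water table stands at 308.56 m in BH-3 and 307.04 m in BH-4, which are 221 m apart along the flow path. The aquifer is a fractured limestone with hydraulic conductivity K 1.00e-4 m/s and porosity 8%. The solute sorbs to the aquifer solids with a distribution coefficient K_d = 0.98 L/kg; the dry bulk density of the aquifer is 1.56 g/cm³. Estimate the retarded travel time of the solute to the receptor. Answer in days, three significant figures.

Hydraulic gradient i = (308.56 − 307.04) / 221 = 1.52 / 221 = 0.006878
K = 1.00e-4 m/s × 86400 s/d = 8.640 m/d
Specific discharge q = 8.640 × 0.006878 = 0.05942 m/d
v_s = q/n_e = 0.05942/0.08 = 0.7428 m/d
Retardation R = 1 + ρ_b·K_d/n = 1 + 1.56×0.98/0.08 = 20.11
Contaminant velocity v_c = v/R = 0.7428/20.11 = 0.03694 m/d
t = L/v_c = 233/0.03694 = 6308 d

6310 days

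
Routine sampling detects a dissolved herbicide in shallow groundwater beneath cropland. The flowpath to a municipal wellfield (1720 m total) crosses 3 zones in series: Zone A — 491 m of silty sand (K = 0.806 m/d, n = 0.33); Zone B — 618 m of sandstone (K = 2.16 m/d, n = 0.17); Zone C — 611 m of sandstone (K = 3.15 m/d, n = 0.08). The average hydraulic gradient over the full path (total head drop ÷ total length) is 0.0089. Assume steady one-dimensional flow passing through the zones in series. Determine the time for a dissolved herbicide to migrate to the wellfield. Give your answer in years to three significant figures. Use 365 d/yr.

61.6 years

Steady 1-D flow in series ⇒ the Darcy flux q is identical in every zone and the zone head losses add (resistances L/K in series).
Σ(L/K) = 491/0.806 + 618/2.16 + 611/3.15 = 609.2 + 286.1 + 194.0 = 1089 d
K_eq = L_total / Σ(L/K) = 1720 / 1089 = 1.579 m/d
q = K_eq · i = 1.579 × 0.0089 = 0.01405 m/d (same in every zone)
Zone A: v = q/n = 0.01405/0.33 = 0.04259 m/d → t_A = 491/0.04259 = 11530 d
Zone B: v = q/n = 0.01405/0.17 = 0.08267 m/d → t_B = 618/0.08267 = 7476 d
Zone C: v = q/n = 0.01405/0.08 = 0.1757 m/d → t_C = 611/0.1757 = 3478 d
Total t = 11530 + 7476 + 3478 = 22480 d
   = 22480 / 365 = 61.6 yr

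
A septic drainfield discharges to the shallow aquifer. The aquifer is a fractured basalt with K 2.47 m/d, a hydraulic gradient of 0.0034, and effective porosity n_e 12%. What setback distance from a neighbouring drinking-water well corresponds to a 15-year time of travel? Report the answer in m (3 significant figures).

Specific discharge q = 2.47 × 0.0034 = 0.008398 m/d
Seepage velocity v = q / n = 0.008398 / 0.12 = 0.06998 m/d
T = 15 yr × 365 = 5475 d
L = v × T = 0.06998 × 5475 = 383.2 m

383 m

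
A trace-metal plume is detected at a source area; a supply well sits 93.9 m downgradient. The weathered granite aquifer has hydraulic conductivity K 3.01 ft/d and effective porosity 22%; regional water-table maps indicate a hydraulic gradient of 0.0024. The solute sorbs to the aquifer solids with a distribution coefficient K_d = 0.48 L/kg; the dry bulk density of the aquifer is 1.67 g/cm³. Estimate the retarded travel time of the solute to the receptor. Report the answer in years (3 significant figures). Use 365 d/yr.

119 years

K = 3.01 ft/d × 0.3048 = 0.9174 m/d
q = Ki = 0.9174 × 0.0024 = 0.002202 m/d
Seepage velocity v = q / n = 0.002202 / 0.22 = 0.01001 m/d
Retardation R = 1 + ρ_b·K_d/n = 1 + 1.67×0.48/0.22 = 4.644
Contaminant velocity v_c = v/R = 0.01001/4.644 = 0.002155 m/d
t = L/v_c = 93.9/0.002155 = 43570 d
   = 43570/365 = 119 yr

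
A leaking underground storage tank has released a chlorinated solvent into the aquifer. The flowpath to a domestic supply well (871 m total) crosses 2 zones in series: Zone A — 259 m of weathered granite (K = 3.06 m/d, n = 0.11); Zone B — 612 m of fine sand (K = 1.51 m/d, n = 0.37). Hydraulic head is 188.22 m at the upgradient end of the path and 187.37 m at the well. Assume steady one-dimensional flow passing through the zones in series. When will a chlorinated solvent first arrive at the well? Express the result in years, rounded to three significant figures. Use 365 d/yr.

403 years

Total head drop ΔH = 188.22 − 187.37 = 0.85 m
Continuity: the same q passes through each zone, so ΔH = q·Σ(L_j/K_j) — the zones act as resistances in series.
Σ(L/K) = 259/3.06 + 612/1.51 = 84.64 + 405.3 = 489.9 d
q = ΔH / Σ(L/K) = 0.85 / 489.9 = 0.001735 m/d (same in every zone)
Zone A: v = q/n = 0.001735/0.11 = 0.01577 m/d → t_A = 259/0.01577 = 16420 d
Zone B: v = q/n = 0.001735/0.37 = 0.004689 m/d → t_B = 612/0.004689 = 130500 d
Total t = 16420 + 130500 = 146900 d
   = 146900 / 365 = 403 yr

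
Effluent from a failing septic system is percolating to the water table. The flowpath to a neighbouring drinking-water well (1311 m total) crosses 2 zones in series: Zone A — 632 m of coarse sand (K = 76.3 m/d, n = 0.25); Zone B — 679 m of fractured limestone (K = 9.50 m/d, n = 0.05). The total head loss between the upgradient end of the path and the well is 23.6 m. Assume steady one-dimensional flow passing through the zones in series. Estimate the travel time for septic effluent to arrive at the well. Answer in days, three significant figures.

649 days

Continuity: the same q passes through each zone, so ΔH = q·Σ(L_j/K_j) — the zones act as resistances in series.
Σ(L/K) = 632/76.3 + 679/9.50 = 8.283 + 71.47 = 79.76 d
q = ΔH / Σ(L/K) = 23.6 / 79.76 = 0.2959 m/d (same in every zone)
Zone A: v = q/n = 0.2959/0.25 = 1.184 m/d → t_A = 632/1.184 = 534.0 d
Zone B: v = q/n = 0.2959/0.05 = 5.918 m/d → t_B = 679/5.918 = 114.7 d
Total t = 534.0 + 114.7 = 648.7 d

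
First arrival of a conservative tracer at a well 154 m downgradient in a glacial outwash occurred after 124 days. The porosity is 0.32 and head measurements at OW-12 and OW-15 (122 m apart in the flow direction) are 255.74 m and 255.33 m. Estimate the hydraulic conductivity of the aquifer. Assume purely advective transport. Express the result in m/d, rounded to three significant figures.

Hydraulic gradient i = (255.74 − 255.33) / 122 = 0.41 / 122 = 0.003361
v = L / t = 154 / 124 = 1.242 m/d
K = v · n / i = 1.242 × 0.32 / 0.003361 = 118 m/d

118 m/d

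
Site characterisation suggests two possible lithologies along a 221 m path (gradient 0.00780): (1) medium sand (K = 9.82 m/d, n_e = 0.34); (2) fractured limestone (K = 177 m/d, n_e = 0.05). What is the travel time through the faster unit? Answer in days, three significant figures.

8.00 days

Unit 1 (medium sand): v = 9.82×0.0078/0.34 = 0.2253 m/d, t = 221/0.2253 = 981.0 d
Unit 2 (fractured limestone): v = 177×0.0078/0.05 = 27.61 m/d, t = 221/27.61 = 8.004 d
Faster unit: t = 8.00 d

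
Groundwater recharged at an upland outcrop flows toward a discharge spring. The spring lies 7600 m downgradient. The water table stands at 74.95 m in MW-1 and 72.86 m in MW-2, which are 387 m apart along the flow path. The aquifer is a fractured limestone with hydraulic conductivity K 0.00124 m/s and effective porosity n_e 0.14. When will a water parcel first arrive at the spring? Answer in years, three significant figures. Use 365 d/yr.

Hydraulic gradient i = (74.95 − 72.86) / 387 = 2.09 / 387 = 0.005401
K = 0.00124 m/s × 86400 s/d = 107.1 m/d
Specific discharge q = 107.1 × 0.005401 = 0.5786 m/d
Seepage velocity v = q / n = 0.5786 / 0.14 = 4.133 m/d
t = L / v = 7600 / 4.133 = 1839 d
   = 1839 / 365 = 5.04 yr

5.04 years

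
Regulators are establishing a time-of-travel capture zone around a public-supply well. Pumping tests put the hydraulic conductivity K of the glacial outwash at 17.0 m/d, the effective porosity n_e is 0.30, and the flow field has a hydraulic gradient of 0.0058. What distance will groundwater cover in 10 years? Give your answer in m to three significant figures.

q = Ki = 17.0 × 0.0058 = 0.09860 m/d
v_s = q/n_e = 0.09860/0.30 = 0.3287 m/d
T = 10 yr × 365 = 3650 d
L = v × T = 0.3287 × 3650 = 1200 m

1200 m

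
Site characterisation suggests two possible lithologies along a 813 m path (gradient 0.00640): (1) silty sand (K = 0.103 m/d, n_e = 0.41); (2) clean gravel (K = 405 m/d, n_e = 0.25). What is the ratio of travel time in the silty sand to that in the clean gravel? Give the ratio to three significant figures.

6450

Unit 1 (silty sand): v = 0.103×0.0064/0.41 = 0.001608 m/d, t = 813/0.001608 = 505700 d
Unit 2 (clean gravel): v = 405×0.0064/0.25 = 10.37 m/d, t = 813/10.37 = 78.41 d
t(silty sand) / t(clean gravel) = 505700/78.41 = 6450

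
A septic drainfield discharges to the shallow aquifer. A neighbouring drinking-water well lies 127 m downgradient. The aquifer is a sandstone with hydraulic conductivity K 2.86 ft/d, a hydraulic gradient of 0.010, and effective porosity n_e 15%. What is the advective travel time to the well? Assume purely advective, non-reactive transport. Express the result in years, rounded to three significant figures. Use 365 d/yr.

K = 2.86 ft/d × 0.3048 = 0.8717 m/d
q = Ki = 0.8717 × 0.010 = 0.008717 m/d
Average linear velocity = 0.008717 / 0.15 = 0.05812 m/d
t = L / v = 127 / 0.05812 = 2185 d
   = 2185 / 365 = 5.99 yr

5.99 years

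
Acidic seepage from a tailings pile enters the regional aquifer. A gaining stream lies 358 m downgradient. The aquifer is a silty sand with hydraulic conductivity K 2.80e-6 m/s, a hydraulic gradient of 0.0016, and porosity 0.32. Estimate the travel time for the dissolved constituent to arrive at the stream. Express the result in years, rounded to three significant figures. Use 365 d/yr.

K = 2.80e-6 m/s × 86400 s/d = 0.2419 m/d
Darcy flux q = K·i = 0.2419 × 0.0016 = 3.871e-4 m/d
Average linear velocity = 3.871e-4 / 0.32 = 0.001210 m/d
t = L / v = 358 / 0.001210 = 296000 d
   = 296000 / 365 = 811 yr

811 years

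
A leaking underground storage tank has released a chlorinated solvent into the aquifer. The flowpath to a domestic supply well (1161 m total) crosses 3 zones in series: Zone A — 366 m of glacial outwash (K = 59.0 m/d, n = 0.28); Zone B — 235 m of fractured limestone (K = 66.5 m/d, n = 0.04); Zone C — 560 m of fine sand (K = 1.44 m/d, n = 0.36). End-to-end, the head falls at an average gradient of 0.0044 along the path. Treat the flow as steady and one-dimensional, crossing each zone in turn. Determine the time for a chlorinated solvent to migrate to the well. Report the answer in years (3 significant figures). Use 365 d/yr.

For zones in series the flux q is common to all zones; the equivalent conductivity is the harmonic (thickness-weighted) mean, K_eq = L_total / Σ(L_j/K_j).
Σ(L/K) = 366/59.0 + 235/66.5 + 560/1.44 = 6.203 + 3.534 + 388.9 = 398.6 d
K_eq = L_total / Σ(L/K) = 1161 / 398.6 = 2.913 m/d
q = K_eq · i = 2.913 × 0.0044 = 0.01282 m/d (same in every zone)
Zone A: v = q/n = 0.01282/0.28 = 0.04577 m/d → t_A = 366/0.04577 = 7997 d
Zone B: v = q/n = 0.01282/0.04 = 0.3204 m/d → t_B = 235/0.3204 = 733.5 d
Zone C: v = q/n = 0.01282/0.36 = 0.03560 m/d → t_C = 560/0.03560 = 15730 d
Total t = 7997 + 733.5 + 15730 = 24460 d
   = 24460 / 365 = 67.0 yr

67.0 years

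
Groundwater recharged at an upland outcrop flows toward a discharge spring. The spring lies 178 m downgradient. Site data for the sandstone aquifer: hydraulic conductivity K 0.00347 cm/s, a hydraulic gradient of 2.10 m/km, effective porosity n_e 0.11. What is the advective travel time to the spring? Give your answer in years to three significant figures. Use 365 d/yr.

K = 0.00347 cm/s × 864 = 2.998 m/d
Darcy flux q = K·i = 2.998 × 0.0021 = 0.006296 m/d
v_s = q/n_e = 0.006296/0.11 = 0.05724 m/d
t = L / v = 178 / 0.05724 = 3110 d
   = 3110 / 365 = 8.52 yr

8.52 years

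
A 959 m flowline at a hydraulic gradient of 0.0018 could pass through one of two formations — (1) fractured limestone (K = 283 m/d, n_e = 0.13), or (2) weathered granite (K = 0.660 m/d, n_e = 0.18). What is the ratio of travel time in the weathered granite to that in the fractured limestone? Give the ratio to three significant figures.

Unit 1 (fractured limestone): v = 283×0.0018/0.13 = 3.918 m/d, t = 959/3.918 = 244.7 d
Unit 2 (weathered granite): v = 0.660×0.0018/0.18 = 0.006600 m/d, t = 959/0.006600 = 145300 d
t(weathered granite) / t(fractured limestone) = 145300/244.7 = 594

594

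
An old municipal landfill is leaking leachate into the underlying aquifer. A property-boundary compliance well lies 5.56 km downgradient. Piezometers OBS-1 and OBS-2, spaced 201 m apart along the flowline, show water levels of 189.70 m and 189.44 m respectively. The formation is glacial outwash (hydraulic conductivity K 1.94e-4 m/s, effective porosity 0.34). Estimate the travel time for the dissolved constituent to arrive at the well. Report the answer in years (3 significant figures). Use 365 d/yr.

239 years

Hydraulic gradient i = (189.70 − 189.44) / 201 = 0.26 / 201 = 0.001294
K = 1.94e-4 m/s × 86400 s/d = 16.76 m/d
Darcy flux q = K·i = 16.76 × 0.001294 = 0.02168 m/d
v_s = q/n_e = 0.02168/0.34 = 0.06377 m/d
L = 5.56 km = 5560 m
t = L / v = 5560 / 0.06377 = 87190 d
   = 87190 / 365 = 239 yr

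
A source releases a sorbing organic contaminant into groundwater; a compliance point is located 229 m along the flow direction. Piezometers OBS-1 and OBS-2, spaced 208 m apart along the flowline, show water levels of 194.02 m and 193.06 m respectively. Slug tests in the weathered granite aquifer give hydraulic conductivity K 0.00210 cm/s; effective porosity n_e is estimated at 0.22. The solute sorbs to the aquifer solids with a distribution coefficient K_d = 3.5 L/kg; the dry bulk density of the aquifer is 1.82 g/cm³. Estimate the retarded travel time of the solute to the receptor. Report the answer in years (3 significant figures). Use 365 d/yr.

494 years

Hydraulic gradient i = (194.02 − 193.06) / 208 = 0.96 / 208 = 0.004615
K = 0.00210 cm/s × 864 = 1.814 m/d
q = Ki = 1.814 × 0.004615 = 0.008374 m/d
v_s = q/n_e = 0.008374/0.22 = 0.03806 m/d
Retardation R = 1 + ρ_b·K_d/n = 1 + 1.82×3.5/0.22 = 29.95
Contaminant velocity v_c = v/R = 0.03806/29.95 = 0.001271 m/d
t = L/v_c = 229/0.001271 = 180200 d
   = 180200/365 = 494 yr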